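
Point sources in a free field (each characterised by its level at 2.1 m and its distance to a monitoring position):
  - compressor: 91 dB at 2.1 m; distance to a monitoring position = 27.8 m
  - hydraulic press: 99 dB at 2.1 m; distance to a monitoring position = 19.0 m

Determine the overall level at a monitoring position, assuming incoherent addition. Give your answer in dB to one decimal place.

Propagate each source to the receiver with L = L_ref − 20·log₁₀(r/r_ref), then add intensities.
compressor: 91 − 20·log₁₀(27.8/2.1) = 91 − 22.44 = 68.56 dB.
hydraulic press: 99 − 20·log₁₀(19.0/2.1) = 99 − 19.13 = 79.87 dB.
Σ 10^(L/10) = 1.042e+08 → L_total = 10·log₁₀(1.042e+08) = 80.18 dB.

80.2 dB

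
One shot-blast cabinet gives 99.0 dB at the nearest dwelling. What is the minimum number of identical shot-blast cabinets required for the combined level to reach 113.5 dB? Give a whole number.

N identical sources give L₁ + 10·log₁₀ N, so require 10·log₁₀ N ≥ 113.5 − 99.0 = 14.5 dB.
N ≥ 10^(14.5/10) = 28.184, so N = 29.

29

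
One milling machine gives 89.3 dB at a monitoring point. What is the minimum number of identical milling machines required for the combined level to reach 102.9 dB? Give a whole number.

23

Need L₁ + 10·log₁₀ N ≥ 102.9, i.e. log₁₀ N ≥ 1.36.
N ≥ 10^(13.6/10) = 22.909, so N = 23.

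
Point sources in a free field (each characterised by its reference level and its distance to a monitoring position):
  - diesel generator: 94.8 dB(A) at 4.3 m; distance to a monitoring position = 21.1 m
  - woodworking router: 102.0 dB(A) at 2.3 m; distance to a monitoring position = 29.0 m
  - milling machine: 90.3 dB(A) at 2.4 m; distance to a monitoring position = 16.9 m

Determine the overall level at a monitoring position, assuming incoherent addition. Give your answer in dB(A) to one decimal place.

Apply inverse-square spreading to bring every level to the receiver, then sum 10^(L/10).
diesel generator: 94.8 − 20·log₁₀(21.1/4.3) = 94.8 − 13.82 = 80.98 dB(A).
woodworking router: 102.0 − 20·log₁₀(29.0/2.3) = 102.0 − 22.01 = 79.99 dB(A).
milling machine: 90.3 − 20·log₁₀(16.9/2.4) = 90.3 − 16.95 = 73.35 dB(A).
Σ 10^(L/10) = 2.467e+08 → L_total = 10·log₁₀(2.467e+08) = 83.92 dB(A).

83.9 dB(A)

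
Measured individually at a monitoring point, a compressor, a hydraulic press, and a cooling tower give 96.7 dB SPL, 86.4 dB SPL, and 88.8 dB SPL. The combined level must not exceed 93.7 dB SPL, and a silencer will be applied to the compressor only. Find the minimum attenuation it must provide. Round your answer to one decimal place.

6.1 dB

Everything except the compressor sums to 10^(86.4/10) + 10^(88.8/10) = 1.195e+09 in linear terms, 90.77 dB SPL.
To meet 93.7 dB SPL overall, the treated compressor may contribute at most 10^(93.7/10) − 1.195e+09 = 1.149e+09, i.e. 90.60 dB SPL.
Required insertion loss = 96.7 − 90.60 = 6.10 dB.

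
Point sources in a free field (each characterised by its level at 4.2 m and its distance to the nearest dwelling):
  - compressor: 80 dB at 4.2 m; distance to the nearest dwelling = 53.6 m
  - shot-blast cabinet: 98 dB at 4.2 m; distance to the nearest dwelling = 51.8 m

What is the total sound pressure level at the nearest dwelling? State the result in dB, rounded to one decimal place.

First find each source's level at the receiver (point-source: −20·log₁₀(r/r_ref)), then combine on an intensity basis.
compressor: 80 − 20·log₁₀(53.6/4.2) = 80 − 22.12 = 57.88 dB.
shot-blast cabinet: 98 − 20·log₁₀(51.8/4.2) = 98 − 21.82 = 76.18 dB.
Σ 10^(L/10) = 4.209e+07 → L_total = 10·log₁₀(4.209e+07) = 76.24 dB.

76.2 dB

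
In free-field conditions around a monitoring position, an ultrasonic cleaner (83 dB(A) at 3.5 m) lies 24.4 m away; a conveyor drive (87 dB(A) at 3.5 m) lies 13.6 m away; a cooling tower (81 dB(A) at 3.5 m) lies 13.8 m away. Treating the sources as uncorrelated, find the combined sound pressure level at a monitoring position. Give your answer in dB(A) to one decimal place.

76.6 dB(A)

First find each source's level at the receiver (point-source: −20·log₁₀(r/r_ref)), then combine on an intensity basis.
ultrasonic cleaner: 83 − 20·log₁₀(24.4/3.5) = 83 − 16.87 = 66.13 dB(A).
conveyor drive: 87 − 20·log₁₀(13.6/3.5) = 87 − 11.79 = 75.21 dB(A).
cooling tower: 81 − 20·log₁₀(13.8/3.5) = 81 − 11.92 = 69.08 dB(A).
Σ 10^(L/10) = 4.540e+07 → L_total = 10·log₁₀(4.540e+07) = 76.57 dB(A).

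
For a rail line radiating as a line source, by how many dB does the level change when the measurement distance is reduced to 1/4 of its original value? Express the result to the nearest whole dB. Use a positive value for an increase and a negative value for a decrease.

Line-source spreading: ΔL = −10·log₁₀(r₂/r₁).
ΔL = −10·log₁₀(0.25) = +6.02 dB.

+6 dB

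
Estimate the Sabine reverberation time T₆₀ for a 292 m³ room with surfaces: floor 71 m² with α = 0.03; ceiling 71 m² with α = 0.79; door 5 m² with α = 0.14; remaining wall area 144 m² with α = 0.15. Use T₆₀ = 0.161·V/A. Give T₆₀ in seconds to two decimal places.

A = Σ Sᵢαᵢ = 71·0.03 + 71·0.79 + 5·0.14 + 144·0.15 = 80.52 m².
T₆₀ = 0.161 × 292 / 80.52 = 0.584 s.

0.58 s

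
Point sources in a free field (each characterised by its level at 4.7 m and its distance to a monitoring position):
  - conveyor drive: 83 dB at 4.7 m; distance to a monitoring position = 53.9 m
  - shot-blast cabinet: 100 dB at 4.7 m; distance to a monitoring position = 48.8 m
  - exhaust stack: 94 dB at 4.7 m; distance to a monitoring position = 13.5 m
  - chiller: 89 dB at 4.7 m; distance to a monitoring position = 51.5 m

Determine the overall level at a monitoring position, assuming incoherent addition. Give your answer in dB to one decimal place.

86.1 dB

Propagate each source to the receiver with L = L_ref − 20·log₁₀(r/r_ref), then add intensities.
conveyor drive: 83 − 20·log₁₀(53.9/4.7) = 83 − 21.19 = 61.81 dB.
shot-blast cabinet: 100 − 20·log₁₀(48.8/4.7) = 100 − 20.33 = 79.67 dB.
exhaust stack: 94 − 20·log₁₀(13.5/4.7) = 94 − 9.16 = 84.84 dB.
chiller: 89 − 20·log₁₀(51.5/4.7) = 89 − 20.79 = 68.21 dB.
Σ 10^(L/10) = 4.054e+08 → L_total = 10·log₁₀(4.054e+08) = 86.08 dB.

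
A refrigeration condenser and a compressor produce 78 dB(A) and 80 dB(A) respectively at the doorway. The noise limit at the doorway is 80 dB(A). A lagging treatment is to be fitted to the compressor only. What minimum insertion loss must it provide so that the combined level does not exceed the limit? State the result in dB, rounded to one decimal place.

4.3 dB

Fixed contribution from the other source: Σ 10^(L/10) = 10^(78/10) = 6.310e+07 (78.00 dB(A)).
The limit corresponds to 10^(80/10) = 1.000e+08; subtracting the fixed part leaves 3.690e+07 for the compressor, i.e. 75.67 dB(A).
So the compressor must be reduced from 80 to 75.67 dB(A): IL = 4.33 dB.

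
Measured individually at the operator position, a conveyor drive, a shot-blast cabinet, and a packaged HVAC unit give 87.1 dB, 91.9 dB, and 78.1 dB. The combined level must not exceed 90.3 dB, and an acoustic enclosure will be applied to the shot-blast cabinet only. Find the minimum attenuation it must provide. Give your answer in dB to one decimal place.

5.0 dB

The untreated sources together contribute 10^(87.1/10) + 10^(78.1/10) = 5.774e+08, i.e. 87.61 dB.
To meet 90.3 dB overall, the treated shot-blast cabinet may contribute at most 10^(90.3/10) − 5.774e+08 = 4.941e+08, i.e. 86.94 dB.
So the shot-blast cabinet must be reduced from 91.9 to 86.94 dB: IL = 4.96 dB.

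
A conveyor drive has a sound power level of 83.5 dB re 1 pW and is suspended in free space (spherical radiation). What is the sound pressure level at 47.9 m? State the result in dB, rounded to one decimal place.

L_p = L_w − 10·log₁₀(4π·r²) with r = 47.9 m.
4π·r² = 2.883e+04 m², 10·log₁₀ of that is 44.599 dB.
L_p = 83.5 − 44.599 = 38.90 dB.

38.9 dB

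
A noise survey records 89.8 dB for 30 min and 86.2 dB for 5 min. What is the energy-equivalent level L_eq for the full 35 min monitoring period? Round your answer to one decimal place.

Weight each interval's intensity by its duration and average over T = 35 min:
Σ tᵢ·10^(Lᵢ/10) = 30·10^(89.8/10) + 5·10^(86.2/10) = 3.073e+10.
L_eq = 10·log₁₀(3.073e+10/35) = 89.44 dB.

89.4 dB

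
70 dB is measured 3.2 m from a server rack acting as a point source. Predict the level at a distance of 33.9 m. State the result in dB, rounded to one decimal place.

Point-source attenuation: ΔL = 20·log₁₀(r₂/r₁) = 20·log₁₀(33.9/3.2) = 20.501 dB.
L₂ = 70 − 20·log₁₀(33.9/3.2) = 70 − 20.501 = 49.50 dB.

49.5 dB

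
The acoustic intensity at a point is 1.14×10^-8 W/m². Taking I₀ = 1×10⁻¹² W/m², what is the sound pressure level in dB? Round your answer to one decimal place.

Dividing by I₀ shifts the exponent by 12: I/I₀ = 1.14×10^4.
L = 10·(0.0569 + 4) = 40.57 dB.

40.6 dB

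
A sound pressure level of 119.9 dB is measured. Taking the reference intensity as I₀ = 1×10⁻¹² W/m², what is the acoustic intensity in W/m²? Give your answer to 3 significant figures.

L = 10·log₁₀(I/I₀) ⇒ I = I₀·10^(L/10) = 10⁻¹² × 10^11.99.

0.977 W/m²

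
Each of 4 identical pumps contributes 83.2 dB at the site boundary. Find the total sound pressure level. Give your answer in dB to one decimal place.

With 4 equal, uncorrelated contributions the intensity is 4× that of one unit, giving a rise of 10·log₁₀ 4.
L_total = 83.2 + 10·log₁₀(4) = 83.2 + 6.021 = 89.22 dB.

89.2 dB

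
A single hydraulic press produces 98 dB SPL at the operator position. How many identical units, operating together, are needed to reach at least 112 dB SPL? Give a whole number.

The shortfall is 112 − 98 = 14.0 dB, and N units add 10·log₁₀ N, so need 10·log₁₀ N ≥ 14.0.
N ≥ 10^(14.0/10) = 25.119, so N = 26.

26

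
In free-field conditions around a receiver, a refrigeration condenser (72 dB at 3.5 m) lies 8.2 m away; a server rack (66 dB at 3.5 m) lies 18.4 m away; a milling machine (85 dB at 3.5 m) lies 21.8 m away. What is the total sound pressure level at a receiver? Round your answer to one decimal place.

First find each source's level at the receiver (point-source: −20·log₁₀(r/r_ref)), then combine on an intensity basis.
refrigeration condenser: 72 − 20·log₁₀(8.2/3.5) = 72 − 7.39 = 64.61 dB.
server rack: 66 − 20·log₁₀(18.4/3.5) = 66 − 14.41 = 51.59 dB.
milling machine: 85 − 20·log₁₀(21.8/3.5) = 85 − 15.89 = 69.11 dB.
Σ 10^(L/10) = 1.118e+07 → L_total = 10·log₁₀(1.118e+07) = 70.49 dB.

70.5 dB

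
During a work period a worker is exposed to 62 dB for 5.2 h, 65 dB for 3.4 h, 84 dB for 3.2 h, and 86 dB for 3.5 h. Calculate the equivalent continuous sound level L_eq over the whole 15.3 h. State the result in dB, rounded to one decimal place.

81.6 dB

Weight each interval's intensity by its duration and average over T = 15.3 h:
Σ tᵢ·10^(Lᵢ/10) = 5.2·10^(62/10) + 3.4·10^(65/10) + 3.2·10^(84/10) + 3.5·10^(86/10) = 2.216e+09.
L_eq = 10·log₁₀(2.216e+09/15.3) = 81.61 dB.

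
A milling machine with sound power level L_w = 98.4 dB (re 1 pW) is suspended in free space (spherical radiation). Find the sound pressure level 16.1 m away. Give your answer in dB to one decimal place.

63.3 dB

Free-field spherical radiation: L_p = L_w − 10·log₁₀(4π·r²), r = 16.1 m.
4π·r² = 3257 m², 10·log₁₀ of that is 35.129 dB.
L_p = 98.4 − 35.129 = 63.27 dB.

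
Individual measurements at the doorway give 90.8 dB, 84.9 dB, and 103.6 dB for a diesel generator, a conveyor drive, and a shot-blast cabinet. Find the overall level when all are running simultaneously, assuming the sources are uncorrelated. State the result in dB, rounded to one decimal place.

103.9 dB

Incoherent sources combine by intensity addition: L_total = 10·log₁₀(Σ 10^(L_i/10)).
Σ 10^(L/10) = 10^(90.8/10) + 10^(84.9/10) + 10^(103.6/10) = 2.442e+10.
L_total = 10·log₁₀(2.442e+10) = 103.88 dB.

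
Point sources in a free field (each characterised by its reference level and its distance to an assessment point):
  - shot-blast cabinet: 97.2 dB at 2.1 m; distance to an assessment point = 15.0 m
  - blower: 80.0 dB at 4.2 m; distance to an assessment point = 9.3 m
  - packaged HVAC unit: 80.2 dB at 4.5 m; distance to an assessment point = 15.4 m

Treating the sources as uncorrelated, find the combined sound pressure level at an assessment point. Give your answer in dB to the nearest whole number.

Apply inverse-square spreading to bring every level to the receiver, then sum 10^(L/10).
shot-blast cabinet: 97.2 − 20·log₁₀(15.0/2.1) = 97.2 − 17.08 = 80.12 dB.
blower: 80.0 − 20·log₁₀(9.3/4.2) = 80.0 − 6.90 = 73.10 dB.
packaged HVAC unit: 80.2 − 20·log₁₀(15.4/4.5) = 80.2 − 10.69 = 69.51 dB.
Σ 10^(L/10) = 1.322e+08 → L_total = 10·log₁₀(1.322e+08) = 81.21 dB.

81 dB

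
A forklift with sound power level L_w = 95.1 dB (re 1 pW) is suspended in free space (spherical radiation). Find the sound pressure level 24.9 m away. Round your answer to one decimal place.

56.2 dB

L_p = L_w − 10·log₁₀(4π·r²) with r = 24.9 m.
4π·r² = 7791 m², 10·log₁₀ of that is 38.916 dB.
L_p = 95.1 − 38.916 = 56.18 dB.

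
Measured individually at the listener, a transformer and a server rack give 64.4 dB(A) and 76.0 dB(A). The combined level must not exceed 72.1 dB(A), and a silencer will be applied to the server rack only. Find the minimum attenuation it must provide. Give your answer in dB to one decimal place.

Fixed contribution from the other source: Σ 10^(L/10) = 10^(64.4/10) = 2.754e+06 (64.40 dB(A)).
The limit corresponds to 10^(72.1/10) = 1.622e+07; subtracting the fixed part leaves 1.346e+07 for the server rack, i.e. 71.29 dB(A).
Required insertion loss = 76.0 − 71.29 = 4.71 dB.

4.7 dB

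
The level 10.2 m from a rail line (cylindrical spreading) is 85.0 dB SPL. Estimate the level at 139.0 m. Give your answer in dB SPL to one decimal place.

Cylindrical spreading from a line source gives a 10·log₁₀(r₂/r₁) drop.
L₂ = 85.0 − 10·log₁₀(139.0/10.2) = 85.0 − 11.344 = 73.66 dB SPL.

73.7 dB SPL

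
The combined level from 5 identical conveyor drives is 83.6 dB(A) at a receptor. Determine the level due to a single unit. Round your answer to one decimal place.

76.6 dB(A)

Dividing the total intensity by 5 lowers the level by 10·log₁₀ 5 = 6.990 dB: L₁ = 83.6 − 6.990.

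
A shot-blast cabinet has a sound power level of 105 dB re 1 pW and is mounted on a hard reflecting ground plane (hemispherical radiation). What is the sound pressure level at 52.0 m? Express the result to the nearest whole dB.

63 dB

Free-field hemispherical radiation: L_p = L_w − 10·log₁₀(2π·r²), r = 52.0 m.
2π·r² = 1.699e+04 m², 10·log₁₀ of that is 42.302 dB.
L_p = 105 − 42.302 = 62.70 dB.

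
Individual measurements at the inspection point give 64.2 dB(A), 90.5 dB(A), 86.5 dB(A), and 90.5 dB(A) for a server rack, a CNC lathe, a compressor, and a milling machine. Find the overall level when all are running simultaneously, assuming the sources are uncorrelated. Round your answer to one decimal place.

For uncorrelated sources the intensities add, so convert each level to linear form, sum, and take 10·log₁₀ of the total.
Σ 10^(L/10) = 10^(64.2/10) + 10^(90.5/10) + 10^(86.5/10) + 10^(90.5/10) = 2.693e+09.
L_total = 10·log₁₀(2.693e+09) = 94.30 dB(A).

94.3 dB(A)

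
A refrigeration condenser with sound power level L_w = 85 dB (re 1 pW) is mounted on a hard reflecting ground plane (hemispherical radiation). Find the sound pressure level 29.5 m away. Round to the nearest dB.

48 dB

L_p = L_w − 10·log₁₀(2π·r²) with r = 29.5 m.
2π·r² = 5468 m², 10·log₁₀ of that is 37.378 dB.
L_p = 85 − 37.378 = 47.62 dB.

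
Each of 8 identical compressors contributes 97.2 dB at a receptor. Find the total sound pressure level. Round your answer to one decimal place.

N identical incoherent sources raise the level by 10·log₁₀ N.
L_total = 97.2 + 10·log₁₀(8) = 97.2 + 9.031 = 106.23 dB.

106.2 dB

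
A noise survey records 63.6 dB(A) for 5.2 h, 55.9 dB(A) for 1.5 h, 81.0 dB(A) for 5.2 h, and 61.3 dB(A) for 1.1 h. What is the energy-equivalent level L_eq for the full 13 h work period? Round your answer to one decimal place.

77.1 dB(A)

Weight each interval's intensity by its duration and average over T = 13 h:
Σ tᵢ·10^(Lᵢ/10) = 5.2·10^(63.6/10) + 1.5·10^(55.9/10) + 5.2·10^(81.0/10) + 1.1·10^(61.3/10) = 6.686e+08.
L_eq = 10·log₁₀(6.686e+08/13) = 77.11 dB(A).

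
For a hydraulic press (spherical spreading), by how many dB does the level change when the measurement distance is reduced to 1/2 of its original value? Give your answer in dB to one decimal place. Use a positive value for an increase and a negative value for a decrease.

A point source loses 6 dB per doubling of distance; generally ΔL = −20·log₁₀(r₂/r₁).
ΔL = −20·log₁₀(0.5) = +6.02 dB.

+6.0 dB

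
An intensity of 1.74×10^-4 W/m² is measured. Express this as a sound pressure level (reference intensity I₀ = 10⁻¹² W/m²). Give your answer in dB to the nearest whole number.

82 dB

I/I₀ = 1.74×10^-4/10⁻¹² = 1.74×10^8, and L = 10·log₁₀(I/I₀).
L = 10·(0.2405 + 8) = 82.41 dB.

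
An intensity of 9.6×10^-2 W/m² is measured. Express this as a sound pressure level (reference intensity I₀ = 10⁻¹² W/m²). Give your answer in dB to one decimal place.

109.8 dB

Dividing by I₀ shifts the exponent by 12: I/I₀ = 9.6×10^10.
L = 10·(0.9823 + 10) = 109.82 dB.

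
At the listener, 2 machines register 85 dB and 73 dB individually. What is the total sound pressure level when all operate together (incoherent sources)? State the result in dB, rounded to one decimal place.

85.3 dB

Incoherent sources combine by intensity addition: L_total = 10·log₁₀(Σ 10^(L_i/10)).
Σ 10^(L/10) = 10^(85/10) + 10^(73/10) = 3.362e+08.
L_total = 10·log₁₀(3.362e+08) = 85.27 dB.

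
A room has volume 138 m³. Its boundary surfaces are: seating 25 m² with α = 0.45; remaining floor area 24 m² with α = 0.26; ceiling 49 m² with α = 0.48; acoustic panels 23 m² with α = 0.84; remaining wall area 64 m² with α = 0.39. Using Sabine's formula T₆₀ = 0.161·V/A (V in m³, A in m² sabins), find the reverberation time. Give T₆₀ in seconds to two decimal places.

0.26 s

Total absorption A = 25·0.45 + 24·0.26 + 49·0.48 + 23·0.84 + 64·0.39 = 85.29 m² sabins.
T₆₀ = 0.161 × 138 / 85.29 = 0.260 s.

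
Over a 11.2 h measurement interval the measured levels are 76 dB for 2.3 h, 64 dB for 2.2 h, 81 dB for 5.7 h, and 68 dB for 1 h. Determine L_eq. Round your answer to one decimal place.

Weight each interval's intensity by its duration and average over T = 11.2 h:
Σ tᵢ·10^(Lᵢ/10) = 2.3·10^(76/10) + 2.2·10^(64/10) + 5.7·10^(81/10) + 1·10^(68/10) = 8.210e+08.
L_eq = 10·log₁₀(8.210e+08/11.2) = 78.65 dB.

78.7 dB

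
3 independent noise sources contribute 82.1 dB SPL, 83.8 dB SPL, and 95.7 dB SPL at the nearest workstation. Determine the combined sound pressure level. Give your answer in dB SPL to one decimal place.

96.1 dB SPL

Incoherent sources combine by intensity addition: L_total = 10·log₁₀(Σ 10^(L_i/10)).
Σ 10^(L/10) = 10^(82.1/10) + 10^(83.8/10) + 10^(95.7/10) = 4.117e+09.
L_total = 10·log₁₀(4.117e+09) = 96.15 dB SPL.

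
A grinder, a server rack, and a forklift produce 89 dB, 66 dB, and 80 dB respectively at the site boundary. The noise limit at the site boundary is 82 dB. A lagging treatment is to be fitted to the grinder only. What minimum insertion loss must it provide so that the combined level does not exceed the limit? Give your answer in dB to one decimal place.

11.6 dB

Everything except the grinder sums to 10^(66/10) + 10^(80/10) = 1.040e+08 in linear terms, 80.17 dB.
To meet 82 dB overall, the treated grinder may contribute at most 10^(82/10) − 1.040e+08 = 5.451e+07, i.e. 77.36 dB.
Required insertion loss = 89 − 77.36 = 11.64 dB.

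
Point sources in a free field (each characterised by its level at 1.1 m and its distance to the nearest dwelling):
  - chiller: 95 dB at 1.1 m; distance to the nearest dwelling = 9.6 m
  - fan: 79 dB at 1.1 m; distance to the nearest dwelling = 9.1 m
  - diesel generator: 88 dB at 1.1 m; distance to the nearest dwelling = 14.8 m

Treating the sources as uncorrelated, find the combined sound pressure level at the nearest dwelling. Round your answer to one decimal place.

76.6 dB

Propagate each source to the receiver with L = L_ref − 20·log₁₀(r/r_ref), then add intensities.
chiller: 95 − 20·log₁₀(9.6/1.1) = 95 − 18.82 = 76.18 dB.
fan: 79 − 20·log₁₀(9.1/1.1) = 79 − 18.35 = 60.65 dB.
diesel generator: 88 − 20·log₁₀(14.8/1.1) = 88 − 22.58 = 65.42 dB.
Σ 10^(L/10) = 4.616e+07 → L_total = 10·log₁₀(4.616e+07) = 76.64 dB.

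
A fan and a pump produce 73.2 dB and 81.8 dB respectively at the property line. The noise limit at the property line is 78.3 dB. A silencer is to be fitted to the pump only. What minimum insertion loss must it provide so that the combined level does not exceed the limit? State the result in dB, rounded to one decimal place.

5.1 dB

Everything except the pump sums to 10^(73.2/10) = 2.089e+07 in linear terms, 73.20 dB.
The limit corresponds to 10^(78.3/10) = 6.761e+07; subtracting the fixed part leaves 4.672e+07 for the pump, i.e. 76.69 dB.
So the pump must be reduced from 81.8 to 76.69 dB: IL = 5.11 dB.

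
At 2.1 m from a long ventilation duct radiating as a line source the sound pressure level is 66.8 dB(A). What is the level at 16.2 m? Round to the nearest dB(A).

For a line source, L₂ = L₁ − 10·log₁₀(r₂/r₁).
L₂ = 66.8 − 10·log₁₀(16.2/2.1) = 66.8 − 8.873 = 57.93 dB(A).

58 dB(A)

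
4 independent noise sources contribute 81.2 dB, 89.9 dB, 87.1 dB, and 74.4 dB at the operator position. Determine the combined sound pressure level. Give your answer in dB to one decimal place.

For uncorrelated sources the intensities add, so convert each level to linear form, sum, and take 10·log₁₀ of the total.
Σ 10^(L/10) = 10^(81.2/10) + 10^(89.9/10) + 10^(87.1/10) + 10^(74.4/10) = 1.649e+09.
L_total = 10·log₁₀(1.649e+09) = 92.17 dB.

92.2 dB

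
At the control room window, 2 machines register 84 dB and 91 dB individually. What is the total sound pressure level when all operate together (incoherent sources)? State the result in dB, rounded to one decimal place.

Incoherent sources combine by intensity addition: L_total = 10·log₁₀(Σ 10^(L_i/10)).
Σ 10^(L/10) = 10^(84/10) + 10^(91/10) = 1.510e+09.
L_total = 10·log₁₀(1.510e+09) = 91.79 dB.

91.8 dB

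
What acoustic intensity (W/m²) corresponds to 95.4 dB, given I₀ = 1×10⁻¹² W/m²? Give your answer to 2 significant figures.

I/I₀ = 10^(95.4/10) = 3.467e+09, so I = 3.467e+09 × 10⁻¹² W/m².

0.0035 W/m²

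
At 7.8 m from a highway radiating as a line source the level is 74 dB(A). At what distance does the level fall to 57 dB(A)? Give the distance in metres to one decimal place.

The 17.0 dB drop corresponds to a distance ratio of 10^(17.0/10) for a line source.
r₂ = 7.8·10^((74−57)/10) = 7.8·10^(17.0/10) = 390.93 m.

390.9 m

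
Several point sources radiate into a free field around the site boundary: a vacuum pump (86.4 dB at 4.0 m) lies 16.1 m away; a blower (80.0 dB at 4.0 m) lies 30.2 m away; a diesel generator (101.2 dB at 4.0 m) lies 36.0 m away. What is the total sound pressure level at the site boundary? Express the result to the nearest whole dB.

83 dB

Propagate each source to the receiver with L = L_ref − 20·log₁₀(r/r_ref), then add intensities.
vacuum pump: 86.4 − 20·log₁₀(16.1/4.0) = 86.4 − 12.10 = 74.30 dB.
blower: 80.0 − 20·log₁₀(30.2/4.0) = 80.0 − 17.56 = 62.44 dB.
diesel generator: 101.2 − 20·log₁₀(36.0/4.0) = 101.2 − 19.08 = 82.12 dB.
Σ 10^(L/10) = 1.914e+08 → L_total = 10·log₁₀(1.914e+08) = 82.82 dB.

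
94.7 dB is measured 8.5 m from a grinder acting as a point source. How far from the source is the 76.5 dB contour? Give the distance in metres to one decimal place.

69.1 m

For a point source L₁ − L₂ = 20·log₁₀(r₂/r₁), so r₂ = r₁·10^((L₁−L₂)/20).
r₂ = 8.5·10^((94.7−76.5)/20) = 8.5·10^(18.2/20) = 69.09 m.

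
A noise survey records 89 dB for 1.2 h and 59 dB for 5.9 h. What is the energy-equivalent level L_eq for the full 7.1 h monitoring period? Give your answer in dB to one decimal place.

81.3 dB

L_eq = 10·log₁₀[(1/T)·Σ tᵢ·10^(Lᵢ/10)] with T = 7.1 h.
Σ tᵢ·10^(Lᵢ/10) = 1.2·10^(89/10) + 5.9·10^(59/10) = 9.579e+08.
L_eq = 10·log₁₀(9.579e+08/7.1) = 81.30 dB.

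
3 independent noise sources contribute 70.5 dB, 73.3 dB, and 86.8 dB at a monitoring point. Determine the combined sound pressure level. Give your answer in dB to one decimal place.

87.1 dB

For uncorrelated sources the intensities add, so convert each level to linear form, sum, and take 10·log₁₀ of the total.
Σ 10^(L/10) = 10^(70.5/10) + 10^(73.3/10) + 10^(86.8/10) = 5.112e+08.
L_total = 10·log₁₀(5.112e+08) = 87.09 dB.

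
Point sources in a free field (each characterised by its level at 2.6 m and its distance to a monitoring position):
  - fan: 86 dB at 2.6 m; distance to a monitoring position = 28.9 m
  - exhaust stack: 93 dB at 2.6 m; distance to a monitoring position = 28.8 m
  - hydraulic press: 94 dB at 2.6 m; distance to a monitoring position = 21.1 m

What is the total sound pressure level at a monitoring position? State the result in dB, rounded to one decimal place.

77.6 dB

Propagate each source to the receiver with L = L_ref − 20·log₁₀(r/r_ref), then add intensities.
fan: 86 − 20·log₁₀(28.9/2.6) = 86 − 20.92 = 65.08 dB.
exhaust stack: 93 − 20·log₁₀(28.8/2.6) = 93 − 20.89 = 72.11 dB.
hydraulic press: 94 − 20·log₁₀(21.1/2.6) = 94 − 18.19 = 75.81 dB.
Σ 10^(L/10) = 5.762e+07 → L_total = 10·log₁₀(5.762e+07) = 77.61 dB.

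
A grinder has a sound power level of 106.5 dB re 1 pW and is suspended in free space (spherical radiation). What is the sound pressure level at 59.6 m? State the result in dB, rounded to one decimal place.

Free-field spherical radiation: L_p = L_w − 10·log₁₀(4π·r²), r = 59.6 m.
4π·r² = 4.464e+04 m², 10·log₁₀ of that is 46.497 dB.
L_p = 106.5 − 46.497 = 60.00 dB.

60.0 dB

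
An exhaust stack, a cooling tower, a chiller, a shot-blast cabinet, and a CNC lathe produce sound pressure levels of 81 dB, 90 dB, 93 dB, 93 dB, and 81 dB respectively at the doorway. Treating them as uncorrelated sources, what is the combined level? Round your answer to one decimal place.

Incoherent sources combine by intensity addition: L_total = 10·log₁₀(Σ 10^(L_i/10)).
Σ 10^(L/10) = 10^(81/10) + 10^(90/10) + 10^(93/10) + 10^(93/10) + 10^(81/10) = 5.242e+09.
L_total = 10·log₁₀(5.242e+09) = 97.20 dB.

97.2 dB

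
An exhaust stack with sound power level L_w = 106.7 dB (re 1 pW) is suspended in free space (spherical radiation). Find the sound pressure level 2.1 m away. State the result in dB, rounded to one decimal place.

Free-field spherical radiation: L_p = L_w − 10·log₁₀(4π·r²), r = 2.1 m.
4π·r² = 55.42 m², 10·log₁₀ of that is 17.436 dB.
L_p = 106.7 − 17.436 = 89.26 dB.

89.3 dB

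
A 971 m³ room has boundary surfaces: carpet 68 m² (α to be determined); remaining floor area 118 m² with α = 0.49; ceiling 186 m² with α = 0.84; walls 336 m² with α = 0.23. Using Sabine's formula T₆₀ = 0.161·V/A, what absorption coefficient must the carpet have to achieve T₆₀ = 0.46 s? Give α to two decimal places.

A = 0.161·V/T₆₀ = 0.161·971/0.46 = 339.85 m² sabins.
Absorption from the other surfaces = 118·0.49 + 186·0.84 + 336·0.23 = 291.34 m², so the carpet must supply 48.51 m² over 68 m².
α = 48.51/68 = 0.713.

0.71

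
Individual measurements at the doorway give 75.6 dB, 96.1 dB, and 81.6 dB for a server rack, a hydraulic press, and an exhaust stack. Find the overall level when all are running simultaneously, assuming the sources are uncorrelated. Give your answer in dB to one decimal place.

For uncorrelated sources the intensities add, so convert each level to linear form, sum, and take 10·log₁₀ of the total.
Σ 10^(L/10) = 10^(75.6/10) + 10^(96.1/10) + 10^(81.6/10) = 4.255e+09.
L_total = 10·log₁₀(4.255e+09) = 96.29 dB.

96.3 dB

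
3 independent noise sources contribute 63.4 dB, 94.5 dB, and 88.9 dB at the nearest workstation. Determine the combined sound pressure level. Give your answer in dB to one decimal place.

Incoherent sources combine by intensity addition: L_total = 10·log₁₀(Σ 10^(L_i/10)).
Σ 10^(L/10) = 10^(63.4/10) + 10^(94.5/10) + 10^(88.9/10) = 3.597e+09.
L_total = 10·log₁₀(3.597e+09) = 95.56 dB.

95.6 dB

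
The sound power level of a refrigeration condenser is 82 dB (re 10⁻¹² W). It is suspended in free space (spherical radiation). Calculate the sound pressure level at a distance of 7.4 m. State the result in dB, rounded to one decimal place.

53.6 dB

L_p = L_w − 10·log₁₀(4π·r²) with r = 7.4 m.
4π·r² = 688.1 m², 10·log₁₀ of that is 28.377 dB.
L_p = 82 − 28.377 = 53.62 dB.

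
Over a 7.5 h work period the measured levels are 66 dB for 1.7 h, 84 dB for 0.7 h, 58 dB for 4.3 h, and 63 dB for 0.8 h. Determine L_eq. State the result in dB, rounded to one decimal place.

74.0 dB

The energy average is taken in the linear domain: L_eq = 10·log₁₀[(Σ tᵢ·10^(Lᵢ/10))/T], T = 7.5 h.
Σ tᵢ·10^(Lᵢ/10) = 1.7·10^(66/10) + 0.7·10^(84/10) + 4.3·10^(58/10) + 0.8·10^(63/10) = 1.869e+08.
L_eq = 10·log₁₀(1.869e+08/7.5) = 73.97 dB.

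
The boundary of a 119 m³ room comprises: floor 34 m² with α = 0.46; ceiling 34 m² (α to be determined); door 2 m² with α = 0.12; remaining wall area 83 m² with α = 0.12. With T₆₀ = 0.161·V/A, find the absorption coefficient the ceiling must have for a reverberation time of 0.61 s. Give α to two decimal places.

0.16

A = 0.161·V/T₆₀ = 0.161·119/0.61 = 31.41 m² sabins.
Absorption from the other surfaces = 34·0.46 + 2·0.12 + 83·0.12 = 25.84 m², so the ceiling must supply 5.57 m² over 34 m².
α = 5.57/34 = 0.164.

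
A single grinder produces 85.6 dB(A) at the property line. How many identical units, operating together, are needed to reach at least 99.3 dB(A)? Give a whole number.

24

The shortfall is 99.3 − 85.6 = 13.7 dB, and N units add 10·log₁₀ N, so need 10·log₁₀ N ≥ 13.7.
N ≥ 10^(13.7/10) = 23.442, so N = 24.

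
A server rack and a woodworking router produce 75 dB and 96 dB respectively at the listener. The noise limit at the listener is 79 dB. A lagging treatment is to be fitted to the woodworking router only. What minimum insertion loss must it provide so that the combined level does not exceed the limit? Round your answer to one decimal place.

Everything except the woodworking router sums to 10^(75/10) = 3.162e+07 in linear terms, 75.00 dB.
The limit corresponds to 10^(79/10) = 7.943e+07; subtracting the fixed part leaves 4.781e+07 for the woodworking router, i.e. 76.80 dB.
Required insertion loss = 96 − 76.80 = 19.20 dB.

19.2 dB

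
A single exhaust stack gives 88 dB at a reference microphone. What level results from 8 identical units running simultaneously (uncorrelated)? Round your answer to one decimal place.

L_total = L₁ + 10·log₁₀ N for N identical incoherent sources.
L_total = 88 + 10·log₁₀(8) = 88 + 9.031 = 97.03 dB.

97.0 dB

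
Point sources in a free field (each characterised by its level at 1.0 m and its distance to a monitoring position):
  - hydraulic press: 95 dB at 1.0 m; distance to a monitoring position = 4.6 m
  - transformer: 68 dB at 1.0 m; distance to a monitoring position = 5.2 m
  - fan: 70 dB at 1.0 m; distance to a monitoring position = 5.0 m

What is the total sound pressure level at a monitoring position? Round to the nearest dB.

Propagate each source to the receiver with L = L_ref − 20·log₁₀(r/r_ref), then add intensities.
hydraulic press: 95 − 20·log₁₀(4.6/1.0) = 95 − 13.26 = 81.74 dB.
transformer: 68 − 20·log₁₀(5.2/1.0) = 68 − 14.32 = 53.68 dB.
fan: 70 − 20·log₁₀(5.0/1.0) = 70 − 13.98 = 56.02 dB.
Σ 10^(L/10) = 1.501e+08 → L_total = 10·log₁₀(1.501e+08) = 81.76 dB.

82 dB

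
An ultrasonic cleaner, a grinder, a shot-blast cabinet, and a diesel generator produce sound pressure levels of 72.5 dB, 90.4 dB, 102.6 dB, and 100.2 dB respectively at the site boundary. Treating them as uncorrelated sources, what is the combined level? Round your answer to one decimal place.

Incoherent sources combine by intensity addition: L_total = 10·log₁₀(Σ 10^(L_i/10)).
Σ 10^(L/10) = 10^(72.5/10) + 10^(90.4/10) + 10^(102.6/10) + 10^(100.2/10) = 2.978e+10.
L_total = 10·log₁₀(2.978e+10) = 104.74 dB.

104.7 dB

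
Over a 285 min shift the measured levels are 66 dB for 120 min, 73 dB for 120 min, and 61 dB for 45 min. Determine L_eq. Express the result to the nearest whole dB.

70 dB

L_eq = 10·log₁₀[(1/T)·Σ tᵢ·10^(Lᵢ/10)] with T = 285 min.
Σ tᵢ·10^(Lᵢ/10) = 120·10^(66/10) + 120·10^(73/10) + 45·10^(61/10) = 2.929e+09.
L_eq = 10·log₁₀(2.929e+09/285) = 70.12 dB.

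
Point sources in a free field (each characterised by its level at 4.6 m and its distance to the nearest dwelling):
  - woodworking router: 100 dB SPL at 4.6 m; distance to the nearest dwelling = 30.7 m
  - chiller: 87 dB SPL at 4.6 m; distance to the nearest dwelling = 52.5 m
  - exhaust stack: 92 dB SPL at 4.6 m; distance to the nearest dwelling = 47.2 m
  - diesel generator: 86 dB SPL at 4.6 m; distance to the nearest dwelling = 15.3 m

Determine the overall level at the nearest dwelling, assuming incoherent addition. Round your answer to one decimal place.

Propagate each source to the receiver with L = L_ref − 20·log₁₀(r/r_ref), then add intensities.
woodworking router: 100 − 20·log₁₀(30.7/4.6) = 100 − 16.49 = 83.51 dB SPL.
chiller: 87 − 20·log₁₀(52.5/4.6) = 87 − 21.15 = 65.85 dB SPL.
exhaust stack: 92 − 20·log₁₀(47.2/4.6) = 92 − 20.22 = 71.78 dB SPL.
diesel generator: 86 − 20·log₁₀(15.3/4.6) = 86 − 10.44 = 75.56 dB SPL.
Σ 10^(L/10) = 2.794e+08 → L_total = 10·log₁₀(2.794e+08) = 84.46 dB SPL.

84.5 dB SPL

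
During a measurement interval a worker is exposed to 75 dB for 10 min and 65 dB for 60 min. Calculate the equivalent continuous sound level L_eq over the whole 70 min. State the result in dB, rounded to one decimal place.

L_eq = 10·log₁₀[(1/T)·Σ tᵢ·10^(Lᵢ/10)] with T = 70 min.
Σ tᵢ·10^(Lᵢ/10) = 10·10^(75/10) + 60·10^(65/10) = 5.060e+08.
L_eq = 10·log₁₀(5.060e+08/70) = 68.59 dB.

68.6 dB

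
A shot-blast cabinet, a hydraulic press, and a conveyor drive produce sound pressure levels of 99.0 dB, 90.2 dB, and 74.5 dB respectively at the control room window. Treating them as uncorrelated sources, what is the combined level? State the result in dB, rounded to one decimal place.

99.6 dB

Incoherent sources combine by intensity addition: L_total = 10·log₁₀(Σ 10^(L_i/10)).
Σ 10^(L/10) = 10^(99.0/10) + 10^(90.2/10) + 10^(74.5/10) = 9.019e+09.
L_total = 10·log₁₀(9.019e+09) = 99.55 dB.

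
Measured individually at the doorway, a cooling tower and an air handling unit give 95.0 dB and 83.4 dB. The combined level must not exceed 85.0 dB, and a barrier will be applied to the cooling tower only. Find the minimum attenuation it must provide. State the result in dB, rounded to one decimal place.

15.1 dB

The untreated sources together contribute 10^(83.4/10) = 2.188e+08, i.e. 83.40 dB.
The limit corresponds to 10^(85.0/10) = 3.162e+08; subtracting the fixed part leaves 9.745e+07 for the cooling tower, i.e. 79.89 dB.
Required insertion loss = 95.0 − 79.89 = 15.11 dB.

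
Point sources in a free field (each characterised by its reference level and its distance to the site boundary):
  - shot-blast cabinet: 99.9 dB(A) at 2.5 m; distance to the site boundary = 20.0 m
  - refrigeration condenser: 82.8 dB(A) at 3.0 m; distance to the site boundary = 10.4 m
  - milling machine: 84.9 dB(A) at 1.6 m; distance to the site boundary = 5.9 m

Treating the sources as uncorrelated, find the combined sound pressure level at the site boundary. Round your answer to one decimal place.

82.8 dB(A)

Propagate each source to the receiver with L = L_ref − 20·log₁₀(r/r_ref), then add intensities.
shot-blast cabinet: 99.9 − 20·log₁₀(20.0/2.5) = 99.9 − 18.06 = 81.84 dB(A).
refrigeration condenser: 82.8 − 20·log₁₀(10.4/3.0) = 82.8 − 10.80 = 72.00 dB(A).
milling machine: 84.9 − 20·log₁₀(5.9/1.6) = 84.9 − 11.33 = 73.57 dB(A).
Σ 10^(L/10) = 1.913e+08 → L_total = 10·log₁₀(1.913e+08) = 82.82 dB(A).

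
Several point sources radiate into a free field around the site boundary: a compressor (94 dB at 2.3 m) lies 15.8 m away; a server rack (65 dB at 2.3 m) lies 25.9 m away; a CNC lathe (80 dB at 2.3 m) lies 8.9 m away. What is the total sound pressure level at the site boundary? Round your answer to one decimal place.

77.8 dB

Propagate each source to the receiver with L = L_ref − 20·log₁₀(r/r_ref), then add intensities.
compressor: 94 − 20·log₁₀(15.8/2.3) = 94 − 16.74 = 77.26 dB.
server rack: 65 − 20·log₁₀(25.9/2.3) = 65 − 21.03 = 43.97 dB.
CNC lathe: 80 − 20·log₁₀(8.9/2.3) = 80 − 11.75 = 68.25 dB.
Σ 10^(L/10) = 5.993e+07 → L_total = 10·log₁₀(5.993e+07) = 77.78 dB.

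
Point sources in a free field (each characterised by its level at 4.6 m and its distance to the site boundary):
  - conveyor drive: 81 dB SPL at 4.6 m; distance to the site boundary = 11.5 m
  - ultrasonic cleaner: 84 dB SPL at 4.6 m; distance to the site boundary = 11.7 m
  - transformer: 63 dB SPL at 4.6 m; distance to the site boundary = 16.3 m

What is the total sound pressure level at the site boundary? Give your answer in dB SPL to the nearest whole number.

Propagate each source to the receiver with L = L_ref − 20·log₁₀(r/r_ref), then add intensities.
conveyor drive: 81 − 20·log₁₀(11.5/4.6) = 81 − 7.96 = 73.04 dB SPL.
ultrasonic cleaner: 84 − 20·log₁₀(11.7/4.6) = 84 − 8.11 = 75.89 dB SPL.
transformer: 63 − 20·log₁₀(16.3/4.6) = 63 − 10.99 = 52.01 dB SPL.
Σ 10^(L/10) = 5.913e+07 → L_total = 10·log₁₀(5.913e+07) = 77.72 dB SPL.

78 dB SPL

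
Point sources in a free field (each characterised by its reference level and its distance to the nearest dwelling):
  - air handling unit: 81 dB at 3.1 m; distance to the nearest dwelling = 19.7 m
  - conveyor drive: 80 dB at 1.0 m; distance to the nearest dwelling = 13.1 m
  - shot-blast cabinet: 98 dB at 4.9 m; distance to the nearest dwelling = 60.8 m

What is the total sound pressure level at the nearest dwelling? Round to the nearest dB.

Apply inverse-square spreading to bring every level to the receiver, then sum 10^(L/10).
air handling unit: 81 − 20·log₁₀(19.7/3.1) = 81 − 16.06 = 64.94 dB.
conveyor drive: 80 − 20·log₁₀(13.1/1.0) = 80 − 22.35 = 57.65 dB.
shot-blast cabinet: 98 − 20·log₁₀(60.8/4.9) = 98 − 21.87 = 76.13 dB.
Σ 10^(L/10) = 4.468e+07 → L_total = 10·log₁₀(4.468e+07) = 76.50 dB.

77 dB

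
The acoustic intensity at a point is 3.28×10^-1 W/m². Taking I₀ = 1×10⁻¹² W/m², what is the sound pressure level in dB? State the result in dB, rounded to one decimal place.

115.2 dB

Dividing by I₀ shifts the exponent by 12: I/I₀ = 3.28×10^11.
L = 10·(0.5159 + 11) = 115.16 dB.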